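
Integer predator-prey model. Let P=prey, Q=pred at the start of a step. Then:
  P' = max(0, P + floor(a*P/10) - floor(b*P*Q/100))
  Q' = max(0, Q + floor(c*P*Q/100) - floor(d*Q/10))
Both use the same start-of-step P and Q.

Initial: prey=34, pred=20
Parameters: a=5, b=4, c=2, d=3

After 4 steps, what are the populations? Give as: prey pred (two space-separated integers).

Answer: 1 21

Derivation:
Step 1: prey: 34+17-27=24; pred: 20+13-6=27
Step 2: prey: 24+12-25=11; pred: 27+12-8=31
Step 3: prey: 11+5-13=3; pred: 31+6-9=28
Step 4: prey: 3+1-3=1; pred: 28+1-8=21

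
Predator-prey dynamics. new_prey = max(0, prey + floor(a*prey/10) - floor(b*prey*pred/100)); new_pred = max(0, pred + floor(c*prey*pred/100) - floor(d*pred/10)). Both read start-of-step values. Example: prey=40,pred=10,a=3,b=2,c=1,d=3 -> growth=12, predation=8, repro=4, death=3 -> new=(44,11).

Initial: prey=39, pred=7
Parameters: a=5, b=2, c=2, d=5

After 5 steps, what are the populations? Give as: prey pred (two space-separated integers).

Step 1: prey: 39+19-5=53; pred: 7+5-3=9
Step 2: prey: 53+26-9=70; pred: 9+9-4=14
Step 3: prey: 70+35-19=86; pred: 14+19-7=26
Step 4: prey: 86+43-44=85; pred: 26+44-13=57
Step 5: prey: 85+42-96=31; pred: 57+96-28=125

Answer: 31 125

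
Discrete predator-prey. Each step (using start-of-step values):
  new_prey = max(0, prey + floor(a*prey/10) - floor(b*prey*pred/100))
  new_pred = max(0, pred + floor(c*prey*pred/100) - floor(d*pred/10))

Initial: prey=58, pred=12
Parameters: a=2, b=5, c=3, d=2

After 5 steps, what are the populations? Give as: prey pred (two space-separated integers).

Step 1: prey: 58+11-34=35; pred: 12+20-2=30
Step 2: prey: 35+7-52=0; pred: 30+31-6=55
Step 3: prey: 0+0-0=0; pred: 55+0-11=44
Step 4: prey: 0+0-0=0; pred: 44+0-8=36
Step 5: prey: 0+0-0=0; pred: 36+0-7=29

Answer: 0 29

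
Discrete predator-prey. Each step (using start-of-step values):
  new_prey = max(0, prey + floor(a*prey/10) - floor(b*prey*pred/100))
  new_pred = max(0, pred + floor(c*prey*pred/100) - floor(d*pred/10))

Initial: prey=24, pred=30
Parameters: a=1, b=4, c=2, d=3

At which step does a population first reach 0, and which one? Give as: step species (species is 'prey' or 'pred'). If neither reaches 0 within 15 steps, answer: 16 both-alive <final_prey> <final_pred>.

Answer: 1 prey

Derivation:
Step 1: prey: 24+2-28=0; pred: 30+14-9=35
First extinction: prey at step 1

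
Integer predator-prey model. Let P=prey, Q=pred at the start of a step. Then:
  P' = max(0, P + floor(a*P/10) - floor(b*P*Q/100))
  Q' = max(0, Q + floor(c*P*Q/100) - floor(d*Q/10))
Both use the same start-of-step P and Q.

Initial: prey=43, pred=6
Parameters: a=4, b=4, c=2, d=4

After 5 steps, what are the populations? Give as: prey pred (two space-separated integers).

Step 1: prey: 43+17-10=50; pred: 6+5-2=9
Step 2: prey: 50+20-18=52; pred: 9+9-3=15
Step 3: prey: 52+20-31=41; pred: 15+15-6=24
Step 4: prey: 41+16-39=18; pred: 24+19-9=34
Step 5: prey: 18+7-24=1; pred: 34+12-13=33

Answer: 1 33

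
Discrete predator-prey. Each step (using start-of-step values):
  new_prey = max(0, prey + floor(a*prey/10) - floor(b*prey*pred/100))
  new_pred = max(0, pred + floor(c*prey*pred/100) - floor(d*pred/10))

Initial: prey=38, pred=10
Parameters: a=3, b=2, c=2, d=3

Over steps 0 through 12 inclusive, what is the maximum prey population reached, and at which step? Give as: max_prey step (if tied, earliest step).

Step 1: prey: 38+11-7=42; pred: 10+7-3=14
Step 2: prey: 42+12-11=43; pred: 14+11-4=21
Step 3: prey: 43+12-18=37; pred: 21+18-6=33
Step 4: prey: 37+11-24=24; pred: 33+24-9=48
Step 5: prey: 24+7-23=8; pred: 48+23-14=57
Step 6: prey: 8+2-9=1; pred: 57+9-17=49
Step 7: prey: 1+0-0=1; pred: 49+0-14=35
Step 8: prey: 1+0-0=1; pred: 35+0-10=25
Step 9: prey: 1+0-0=1; pred: 25+0-7=18
Step 10: prey: 1+0-0=1; pred: 18+0-5=13
Step 11: prey: 1+0-0=1; pred: 13+0-3=10
Step 12: prey: 1+0-0=1; pred: 10+0-3=7
Max prey = 43 at step 2

Answer: 43 2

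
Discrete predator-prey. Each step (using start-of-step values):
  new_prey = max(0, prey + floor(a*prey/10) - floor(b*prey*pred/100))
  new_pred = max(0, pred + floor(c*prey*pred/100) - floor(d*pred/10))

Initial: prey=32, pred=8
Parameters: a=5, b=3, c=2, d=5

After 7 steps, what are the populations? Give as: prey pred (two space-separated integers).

Step 1: prey: 32+16-7=41; pred: 8+5-4=9
Step 2: prey: 41+20-11=50; pred: 9+7-4=12
Step 3: prey: 50+25-18=57; pred: 12+12-6=18
Step 4: prey: 57+28-30=55; pred: 18+20-9=29
Step 5: prey: 55+27-47=35; pred: 29+31-14=46
Step 6: prey: 35+17-48=4; pred: 46+32-23=55
Step 7: prey: 4+2-6=0; pred: 55+4-27=32

Answer: 0 32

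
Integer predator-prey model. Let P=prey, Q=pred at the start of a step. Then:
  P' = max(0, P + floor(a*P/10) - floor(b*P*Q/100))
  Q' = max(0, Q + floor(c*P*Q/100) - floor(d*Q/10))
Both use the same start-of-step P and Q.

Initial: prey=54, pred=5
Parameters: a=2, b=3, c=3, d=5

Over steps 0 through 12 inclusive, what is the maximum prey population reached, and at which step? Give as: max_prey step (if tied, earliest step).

Step 1: prey: 54+10-8=56; pred: 5+8-2=11
Step 2: prey: 56+11-18=49; pred: 11+18-5=24
Step 3: prey: 49+9-35=23; pred: 24+35-12=47
Step 4: prey: 23+4-32=0; pred: 47+32-23=56
Step 5: prey: 0+0-0=0; pred: 56+0-28=28
Step 6: prey: 0+0-0=0; pred: 28+0-14=14
Step 7: prey: 0+0-0=0; pred: 14+0-7=7
Step 8: prey: 0+0-0=0; pred: 7+0-3=4
Step 9: prey: 0+0-0=0; pred: 4+0-2=2
Step 10: prey: 0+0-0=0; pred: 2+0-1=1
Step 11: prey: 0+0-0=0; pred: 1+0-0=1
Step 12: prey: 0+0-0=0; pred: 1+0-0=1
Max prey = 56 at step 1

Answer: 56 1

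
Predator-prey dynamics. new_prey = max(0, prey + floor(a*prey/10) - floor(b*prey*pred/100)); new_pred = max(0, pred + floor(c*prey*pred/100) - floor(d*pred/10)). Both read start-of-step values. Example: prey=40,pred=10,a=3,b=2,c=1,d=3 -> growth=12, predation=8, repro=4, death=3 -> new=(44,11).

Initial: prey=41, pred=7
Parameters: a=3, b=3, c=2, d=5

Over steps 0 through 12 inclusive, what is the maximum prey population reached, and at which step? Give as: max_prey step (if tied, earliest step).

Answer: 46 2

Derivation:
Step 1: prey: 41+12-8=45; pred: 7+5-3=9
Step 2: prey: 45+13-12=46; pred: 9+8-4=13
Step 3: prey: 46+13-17=42; pred: 13+11-6=18
Step 4: prey: 42+12-22=32; pred: 18+15-9=24
Step 5: prey: 32+9-23=18; pred: 24+15-12=27
Step 6: prey: 18+5-14=9; pred: 27+9-13=23
Step 7: prey: 9+2-6=5; pred: 23+4-11=16
Step 8: prey: 5+1-2=4; pred: 16+1-8=9
Step 9: prey: 4+1-1=4; pred: 9+0-4=5
Step 10: prey: 4+1-0=5; pred: 5+0-2=3
Step 11: prey: 5+1-0=6; pred: 3+0-1=2
Step 12: prey: 6+1-0=7; pred: 2+0-1=1
Max prey = 46 at step 2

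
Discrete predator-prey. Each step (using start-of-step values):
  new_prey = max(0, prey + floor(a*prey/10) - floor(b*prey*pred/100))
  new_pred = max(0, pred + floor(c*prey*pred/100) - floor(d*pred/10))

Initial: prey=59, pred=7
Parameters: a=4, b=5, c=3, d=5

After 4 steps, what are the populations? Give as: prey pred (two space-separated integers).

Step 1: prey: 59+23-20=62; pred: 7+12-3=16
Step 2: prey: 62+24-49=37; pred: 16+29-8=37
Step 3: prey: 37+14-68=0; pred: 37+41-18=60
Step 4: prey: 0+0-0=0; pred: 60+0-30=30

Answer: 0 30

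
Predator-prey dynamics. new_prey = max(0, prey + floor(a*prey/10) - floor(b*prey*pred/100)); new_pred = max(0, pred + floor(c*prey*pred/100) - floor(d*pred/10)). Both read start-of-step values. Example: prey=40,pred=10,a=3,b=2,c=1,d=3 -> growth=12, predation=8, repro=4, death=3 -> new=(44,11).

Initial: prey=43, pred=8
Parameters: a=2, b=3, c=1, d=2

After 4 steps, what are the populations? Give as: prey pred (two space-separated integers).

Step 1: prey: 43+8-10=41; pred: 8+3-1=10
Step 2: prey: 41+8-12=37; pred: 10+4-2=12
Step 3: prey: 37+7-13=31; pred: 12+4-2=14
Step 4: prey: 31+6-13=24; pred: 14+4-2=16

Answer: 24 16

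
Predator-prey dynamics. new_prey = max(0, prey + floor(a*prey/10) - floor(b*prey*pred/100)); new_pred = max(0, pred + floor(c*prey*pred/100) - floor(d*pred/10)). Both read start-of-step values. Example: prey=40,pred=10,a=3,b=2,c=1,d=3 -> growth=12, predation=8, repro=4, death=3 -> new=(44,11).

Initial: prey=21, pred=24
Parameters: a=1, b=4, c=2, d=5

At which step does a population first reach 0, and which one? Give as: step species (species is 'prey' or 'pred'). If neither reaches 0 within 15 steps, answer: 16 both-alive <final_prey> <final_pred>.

Answer: 16 both-alive 1 1

Derivation:
Step 1: prey: 21+2-20=3; pred: 24+10-12=22
Step 2: prey: 3+0-2=1; pred: 22+1-11=12
Step 3: prey: 1+0-0=1; pred: 12+0-6=6
Step 4: prey: 1+0-0=1; pred: 6+0-3=3
Step 5: prey: 1+0-0=1; pred: 3+0-1=2
Step 6: prey: 1+0-0=1; pred: 2+0-1=1
Step 7: prey: 1+0-0=1; pred: 1+0-0=1
Steps 8-15: state stable at prey=1, pred=1 (no change)
No extinction within 15 steps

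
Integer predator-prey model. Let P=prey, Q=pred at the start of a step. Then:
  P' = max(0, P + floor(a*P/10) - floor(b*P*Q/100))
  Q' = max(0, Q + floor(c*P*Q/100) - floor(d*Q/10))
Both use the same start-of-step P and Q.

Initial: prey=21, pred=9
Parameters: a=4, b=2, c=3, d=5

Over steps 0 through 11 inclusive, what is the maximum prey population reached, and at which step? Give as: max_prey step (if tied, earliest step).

Step 1: prey: 21+8-3=26; pred: 9+5-4=10
Step 2: prey: 26+10-5=31; pred: 10+7-5=12
Step 3: prey: 31+12-7=36; pred: 12+11-6=17
Step 4: prey: 36+14-12=38; pred: 17+18-8=27
Step 5: prey: 38+15-20=33; pred: 27+30-13=44
Step 6: prey: 33+13-29=17; pred: 44+43-22=65
Step 7: prey: 17+6-22=1; pred: 65+33-32=66
Step 8: prey: 1+0-1=0; pred: 66+1-33=34
Step 9: prey: 0+0-0=0; pred: 34+0-17=17
Step 10: prey: 0+0-0=0; pred: 17+0-8=9
Step 11: prey: 0+0-0=0; pred: 9+0-4=5
Max prey = 38 at step 4

Answer: 38 4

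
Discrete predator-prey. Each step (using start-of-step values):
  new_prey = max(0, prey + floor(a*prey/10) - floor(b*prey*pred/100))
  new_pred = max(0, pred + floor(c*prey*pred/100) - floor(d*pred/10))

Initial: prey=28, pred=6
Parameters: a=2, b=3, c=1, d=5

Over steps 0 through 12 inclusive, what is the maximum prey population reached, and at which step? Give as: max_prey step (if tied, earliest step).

Answer: 133 12

Derivation:
Step 1: prey: 28+5-5=28; pred: 6+1-3=4
Step 2: prey: 28+5-3=30; pred: 4+1-2=3
Step 3: prey: 30+6-2=34; pred: 3+0-1=2
Step 4: prey: 34+6-2=38; pred: 2+0-1=1
Step 5: prey: 38+7-1=44; pred: 1+0-0=1
Step 6: prey: 44+8-1=51; pred: 1+0-0=1
Step 7: prey: 51+10-1=60; pred: 1+0-0=1
Step 8: prey: 60+12-1=71; pred: 1+0-0=1
Step 9: prey: 71+14-2=83; pred: 1+0-0=1
Step 10: prey: 83+16-2=97; pred: 1+0-0=1
Step 11: prey: 97+19-2=114; pred: 1+0-0=1
Step 12: prey: 114+22-3=133; pred: 1+1-0=2
Max prey = 133 at step 12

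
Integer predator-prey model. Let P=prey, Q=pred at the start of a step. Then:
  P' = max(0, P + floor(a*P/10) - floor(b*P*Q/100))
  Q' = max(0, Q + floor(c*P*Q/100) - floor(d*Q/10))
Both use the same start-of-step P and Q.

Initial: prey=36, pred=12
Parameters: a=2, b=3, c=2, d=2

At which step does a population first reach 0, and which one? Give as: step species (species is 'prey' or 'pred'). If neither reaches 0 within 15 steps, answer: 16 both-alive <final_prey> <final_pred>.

Answer: 16 both-alive 1 4

Derivation:
Step 1: prey: 36+7-12=31; pred: 12+8-2=18
Step 2: prey: 31+6-16=21; pred: 18+11-3=26
Step 3: prey: 21+4-16=9; pred: 26+10-5=31
Step 4: prey: 9+1-8=2; pred: 31+5-6=30
Step 5: prey: 2+0-1=1; pred: 30+1-6=25
Step 6: prey: 1+0-0=1; pred: 25+0-5=20
Step 7: prey: 1+0-0=1; pred: 20+0-4=16
Step 8: prey: 1+0-0=1; pred: 16+0-3=13
Step 9: prey: 1+0-0=1; pred: 13+0-2=11
Step 10: prey: 1+0-0=1; pred: 11+0-2=9
Step 11: prey: 1+0-0=1; pred: 9+0-1=8
Step 12: prey: 1+0-0=1; pred: 8+0-1=7
Step 13: prey: 1+0-0=1; pred: 7+0-1=6
Step 14: prey: 1+0-0=1; pred: 6+0-1=5
Step 15: prey: 1+0-0=1; pred: 5+0-1=4
No extinction within 15 steps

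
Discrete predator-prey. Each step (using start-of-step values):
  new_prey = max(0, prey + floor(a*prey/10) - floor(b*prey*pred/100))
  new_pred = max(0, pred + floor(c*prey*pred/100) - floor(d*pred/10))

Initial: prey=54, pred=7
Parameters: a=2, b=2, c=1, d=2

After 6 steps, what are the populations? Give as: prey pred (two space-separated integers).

Answer: 20 33

Derivation:
Step 1: prey: 54+10-7=57; pred: 7+3-1=9
Step 2: prey: 57+11-10=58; pred: 9+5-1=13
Step 3: prey: 58+11-15=54; pred: 13+7-2=18
Step 4: prey: 54+10-19=45; pred: 18+9-3=24
Step 5: prey: 45+9-21=33; pred: 24+10-4=30
Step 6: prey: 33+6-19=20; pred: 30+9-6=33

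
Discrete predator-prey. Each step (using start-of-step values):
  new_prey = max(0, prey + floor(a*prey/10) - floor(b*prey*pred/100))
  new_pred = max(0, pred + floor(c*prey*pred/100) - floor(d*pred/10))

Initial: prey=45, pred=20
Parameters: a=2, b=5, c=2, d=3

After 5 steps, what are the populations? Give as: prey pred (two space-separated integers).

Answer: 0 10

Derivation:
Step 1: prey: 45+9-45=9; pred: 20+18-6=32
Step 2: prey: 9+1-14=0; pred: 32+5-9=28
Step 3: prey: 0+0-0=0; pred: 28+0-8=20
Step 4: prey: 0+0-0=0; pred: 20+0-6=14
Step 5: prey: 0+0-0=0; pred: 14+0-4=10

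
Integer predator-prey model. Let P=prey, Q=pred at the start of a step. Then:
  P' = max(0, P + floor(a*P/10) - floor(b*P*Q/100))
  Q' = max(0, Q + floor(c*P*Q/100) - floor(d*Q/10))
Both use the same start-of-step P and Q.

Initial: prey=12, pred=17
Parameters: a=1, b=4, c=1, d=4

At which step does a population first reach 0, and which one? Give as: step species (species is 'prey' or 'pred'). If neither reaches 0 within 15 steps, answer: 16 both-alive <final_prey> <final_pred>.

Answer: 16 both-alive 3 2

Derivation:
Step 1: prey: 12+1-8=5; pred: 17+2-6=13
Step 2: prey: 5+0-2=3; pred: 13+0-5=8
Step 3: prey: 3+0-0=3; pred: 8+0-3=5
Step 4: prey: 3+0-0=3; pred: 5+0-2=3
Step 5: prey: 3+0-0=3; pred: 3+0-1=2
Step 6: prey: 3+0-0=3; pred: 2+0-0=2
Steps 7-15: state stable at prey=3, pred=2 (no change)
No extinction within 15 steps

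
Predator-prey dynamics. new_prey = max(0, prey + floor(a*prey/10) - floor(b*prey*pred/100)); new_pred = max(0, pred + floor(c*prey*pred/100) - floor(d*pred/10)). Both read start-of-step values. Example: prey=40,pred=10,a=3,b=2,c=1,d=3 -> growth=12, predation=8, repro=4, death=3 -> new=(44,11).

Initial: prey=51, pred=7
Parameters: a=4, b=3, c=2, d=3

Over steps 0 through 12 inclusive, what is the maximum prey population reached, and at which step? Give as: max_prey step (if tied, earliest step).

Step 1: prey: 51+20-10=61; pred: 7+7-2=12
Step 2: prey: 61+24-21=64; pred: 12+14-3=23
Step 3: prey: 64+25-44=45; pred: 23+29-6=46
Step 4: prey: 45+18-62=1; pred: 46+41-13=74
Step 5: prey: 1+0-2=0; pred: 74+1-22=53
Step 6: prey: 0+0-0=0; pred: 53+0-15=38
Step 7: prey: 0+0-0=0; pred: 38+0-11=27
Step 8: prey: 0+0-0=0; pred: 27+0-8=19
Step 9: prey: 0+0-0=0; pred: 19+0-5=14
Step 10: prey: 0+0-0=0; pred: 14+0-4=10
Step 11: prey: 0+0-0=0; pred: 10+0-3=7
Step 12: prey: 0+0-0=0; pred: 7+0-2=5
Max prey = 64 at step 2

Answer: 64 2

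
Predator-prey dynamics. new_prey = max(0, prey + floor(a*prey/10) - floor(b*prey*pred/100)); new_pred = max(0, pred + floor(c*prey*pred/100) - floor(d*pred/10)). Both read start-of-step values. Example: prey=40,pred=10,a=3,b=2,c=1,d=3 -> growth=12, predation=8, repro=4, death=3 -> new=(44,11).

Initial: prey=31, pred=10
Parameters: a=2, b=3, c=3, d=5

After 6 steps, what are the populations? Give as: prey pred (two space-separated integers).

Step 1: prey: 31+6-9=28; pred: 10+9-5=14
Step 2: prey: 28+5-11=22; pred: 14+11-7=18
Step 3: prey: 22+4-11=15; pred: 18+11-9=20
Step 4: prey: 15+3-9=9; pred: 20+9-10=19
Step 5: prey: 9+1-5=5; pred: 19+5-9=15
Step 6: prey: 5+1-2=4; pred: 15+2-7=10

Answer: 4 10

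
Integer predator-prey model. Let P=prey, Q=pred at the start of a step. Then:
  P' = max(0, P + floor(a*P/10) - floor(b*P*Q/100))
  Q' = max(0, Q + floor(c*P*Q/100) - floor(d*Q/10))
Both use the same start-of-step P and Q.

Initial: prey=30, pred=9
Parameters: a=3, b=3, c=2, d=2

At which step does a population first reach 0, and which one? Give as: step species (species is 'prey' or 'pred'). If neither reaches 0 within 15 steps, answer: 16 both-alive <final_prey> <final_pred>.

Answer: 16 both-alive 1 6

Derivation:
Step 1: prey: 30+9-8=31; pred: 9+5-1=13
Step 2: prey: 31+9-12=28; pred: 13+8-2=19
Step 3: prey: 28+8-15=21; pred: 19+10-3=26
Step 4: prey: 21+6-16=11; pred: 26+10-5=31
Step 5: prey: 11+3-10=4; pred: 31+6-6=31
Step 6: prey: 4+1-3=2; pred: 31+2-6=27
Step 7: prey: 2+0-1=1; pred: 27+1-5=23
Step 8: prey: 1+0-0=1; pred: 23+0-4=19
Step 9: prey: 1+0-0=1; pred: 19+0-3=16
Step 10: prey: 1+0-0=1; pred: 16+0-3=13
Step 11: prey: 1+0-0=1; pred: 13+0-2=11
Step 12: prey: 1+0-0=1; pred: 11+0-2=9
Step 13: prey: 1+0-0=1; pred: 9+0-1=8
Step 14: prey: 1+0-0=1; pred: 8+0-1=7
Step 15: prey: 1+0-0=1; pred: 7+0-1=6
No extinction within 15 steps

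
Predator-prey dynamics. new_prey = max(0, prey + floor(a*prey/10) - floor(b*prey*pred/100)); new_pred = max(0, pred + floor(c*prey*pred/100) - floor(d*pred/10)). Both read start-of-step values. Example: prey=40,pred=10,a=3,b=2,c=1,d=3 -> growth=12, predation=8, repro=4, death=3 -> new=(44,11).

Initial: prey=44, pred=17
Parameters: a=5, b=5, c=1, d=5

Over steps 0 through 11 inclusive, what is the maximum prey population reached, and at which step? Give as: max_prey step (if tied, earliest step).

Step 1: prey: 44+22-37=29; pred: 17+7-8=16
Step 2: prey: 29+14-23=20; pred: 16+4-8=12
Step 3: prey: 20+10-12=18; pred: 12+2-6=8
Step 4: prey: 18+9-7=20; pred: 8+1-4=5
Step 5: prey: 20+10-5=25; pred: 5+1-2=4
Step 6: prey: 25+12-5=32; pred: 4+1-2=3
Step 7: prey: 32+16-4=44; pred: 3+0-1=2
Step 8: prey: 44+22-4=62; pred: 2+0-1=1
Step 9: prey: 62+31-3=90; pred: 1+0-0=1
Step 10: prey: 90+45-4=131; pred: 1+0-0=1
Step 11: prey: 131+65-6=190; pred: 1+1-0=2
Max prey = 190 at step 11

Answer: 190 11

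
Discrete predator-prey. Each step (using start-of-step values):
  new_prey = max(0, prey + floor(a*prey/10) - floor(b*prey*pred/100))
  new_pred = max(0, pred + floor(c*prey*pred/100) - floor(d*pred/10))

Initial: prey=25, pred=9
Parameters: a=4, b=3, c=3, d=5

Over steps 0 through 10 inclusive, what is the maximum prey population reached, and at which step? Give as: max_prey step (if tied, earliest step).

Answer: 31 2

Derivation:
Step 1: prey: 25+10-6=29; pred: 9+6-4=11
Step 2: prey: 29+11-9=31; pred: 11+9-5=15
Step 3: prey: 31+12-13=30; pred: 15+13-7=21
Step 4: prey: 30+12-18=24; pred: 21+18-10=29
Step 5: prey: 24+9-20=13; pred: 29+20-14=35
Step 6: prey: 13+5-13=5; pred: 35+13-17=31
Step 7: prey: 5+2-4=3; pred: 31+4-15=20
Step 8: prey: 3+1-1=3; pred: 20+1-10=11
Step 9: prey: 3+1-0=4; pred: 11+0-5=6
Step 10: prey: 4+1-0=5; pred: 6+0-3=3
Max prey = 31 at step 2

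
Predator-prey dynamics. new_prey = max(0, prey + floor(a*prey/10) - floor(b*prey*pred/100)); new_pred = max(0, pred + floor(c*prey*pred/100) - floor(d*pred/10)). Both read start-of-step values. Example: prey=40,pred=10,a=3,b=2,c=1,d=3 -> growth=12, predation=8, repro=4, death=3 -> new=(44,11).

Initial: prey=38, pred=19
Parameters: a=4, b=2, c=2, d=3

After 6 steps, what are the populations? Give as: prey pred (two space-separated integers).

Answer: 1 35

Derivation:
Step 1: prey: 38+15-14=39; pred: 19+14-5=28
Step 2: prey: 39+15-21=33; pred: 28+21-8=41
Step 3: prey: 33+13-27=19; pred: 41+27-12=56
Step 4: prey: 19+7-21=5; pred: 56+21-16=61
Step 5: prey: 5+2-6=1; pred: 61+6-18=49
Step 6: prey: 1+0-0=1; pred: 49+0-14=35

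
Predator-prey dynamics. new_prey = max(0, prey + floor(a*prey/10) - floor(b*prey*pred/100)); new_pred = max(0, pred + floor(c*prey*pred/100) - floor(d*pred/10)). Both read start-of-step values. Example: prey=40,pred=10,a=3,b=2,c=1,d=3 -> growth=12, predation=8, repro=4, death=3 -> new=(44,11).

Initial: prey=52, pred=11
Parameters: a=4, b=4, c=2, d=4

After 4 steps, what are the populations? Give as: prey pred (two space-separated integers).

Answer: 0 28

Derivation:
Step 1: prey: 52+20-22=50; pred: 11+11-4=18
Step 2: prey: 50+20-36=34; pred: 18+18-7=29
Step 3: prey: 34+13-39=8; pred: 29+19-11=37
Step 4: prey: 8+3-11=0; pred: 37+5-14=28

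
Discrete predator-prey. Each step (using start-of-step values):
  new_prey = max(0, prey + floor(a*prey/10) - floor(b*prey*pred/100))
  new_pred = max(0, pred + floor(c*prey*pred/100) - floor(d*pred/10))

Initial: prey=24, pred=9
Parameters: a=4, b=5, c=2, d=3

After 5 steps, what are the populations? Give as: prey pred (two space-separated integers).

Answer: 7 14

Derivation:
Step 1: prey: 24+9-10=23; pred: 9+4-2=11
Step 2: prey: 23+9-12=20; pred: 11+5-3=13
Step 3: prey: 20+8-13=15; pred: 13+5-3=15
Step 4: prey: 15+6-11=10; pred: 15+4-4=15
Step 5: prey: 10+4-7=7; pred: 15+3-4=14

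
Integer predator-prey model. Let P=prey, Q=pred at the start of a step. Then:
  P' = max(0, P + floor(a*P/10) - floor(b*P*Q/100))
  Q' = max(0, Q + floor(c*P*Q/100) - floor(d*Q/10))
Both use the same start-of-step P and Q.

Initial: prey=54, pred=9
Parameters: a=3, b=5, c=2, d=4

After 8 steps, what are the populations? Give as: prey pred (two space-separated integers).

Step 1: prey: 54+16-24=46; pred: 9+9-3=15
Step 2: prey: 46+13-34=25; pred: 15+13-6=22
Step 3: prey: 25+7-27=5; pred: 22+11-8=25
Step 4: prey: 5+1-6=0; pred: 25+2-10=17
Step 5: prey: 0+0-0=0; pred: 17+0-6=11
Step 6: prey: 0+0-0=0; pred: 11+0-4=7
Step 7: prey: 0+0-0=0; pred: 7+0-2=5
Step 8: prey: 0+0-0=0; pred: 5+0-2=3

Answer: 0 3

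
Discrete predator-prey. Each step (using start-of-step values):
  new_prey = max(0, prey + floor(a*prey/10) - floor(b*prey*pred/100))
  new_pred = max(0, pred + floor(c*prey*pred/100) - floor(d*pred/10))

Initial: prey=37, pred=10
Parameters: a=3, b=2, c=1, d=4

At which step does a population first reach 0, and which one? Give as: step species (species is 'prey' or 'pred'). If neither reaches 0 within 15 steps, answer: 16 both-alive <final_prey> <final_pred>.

Answer: 16 both-alive 15 12

Derivation:
Step 1: prey: 37+11-7=41; pred: 10+3-4=9
Step 2: prey: 41+12-7=46; pred: 9+3-3=9
Step 3: prey: 46+13-8=51; pred: 9+4-3=10
Step 4: prey: 51+15-10=56; pred: 10+5-4=11
Step 5: prey: 56+16-12=60; pred: 11+6-4=13
Step 6: prey: 60+18-15=63; pred: 13+7-5=15
Step 7: prey: 63+18-18=63; pred: 15+9-6=18
Step 8: prey: 63+18-22=59; pred: 18+11-7=22
Step 9: prey: 59+17-25=51; pred: 22+12-8=26
Step 10: prey: 51+15-26=40; pred: 26+13-10=29
Step 11: prey: 40+12-23=29; pred: 29+11-11=29
Step 12: prey: 29+8-16=21; pred: 29+8-11=26
Step 13: prey: 21+6-10=17; pred: 26+5-10=21
Step 14: prey: 17+5-7=15; pred: 21+3-8=16
Step 15: prey: 15+4-4=15; pred: 16+2-6=12
No extinction within 15 steps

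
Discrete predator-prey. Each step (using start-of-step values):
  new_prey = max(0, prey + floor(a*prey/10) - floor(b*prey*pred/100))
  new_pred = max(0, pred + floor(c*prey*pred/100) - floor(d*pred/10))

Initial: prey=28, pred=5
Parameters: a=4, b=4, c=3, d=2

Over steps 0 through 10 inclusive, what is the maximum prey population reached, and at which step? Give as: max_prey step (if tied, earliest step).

Step 1: prey: 28+11-5=34; pred: 5+4-1=8
Step 2: prey: 34+13-10=37; pred: 8+8-1=15
Step 3: prey: 37+14-22=29; pred: 15+16-3=28
Step 4: prey: 29+11-32=8; pred: 28+24-5=47
Step 5: prey: 8+3-15=0; pred: 47+11-9=49
Step 6: prey: 0+0-0=0; pred: 49+0-9=40
Step 7: prey: 0+0-0=0; pred: 40+0-8=32
Step 8: prey: 0+0-0=0; pred: 32+0-6=26
Step 9: prey: 0+0-0=0; pred: 26+0-5=21
Step 10: prey: 0+0-0=0; pred: 21+0-4=17
Max prey = 37 at step 2

Answer: 37 2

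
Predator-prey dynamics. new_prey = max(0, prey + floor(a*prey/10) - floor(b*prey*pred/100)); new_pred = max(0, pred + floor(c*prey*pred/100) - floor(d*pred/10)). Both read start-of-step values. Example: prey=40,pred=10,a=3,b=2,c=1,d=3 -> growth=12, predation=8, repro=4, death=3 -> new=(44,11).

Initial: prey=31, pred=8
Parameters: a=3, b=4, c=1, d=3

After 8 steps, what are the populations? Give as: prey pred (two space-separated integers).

Step 1: prey: 31+9-9=31; pred: 8+2-2=8
Step 2: prey: 31+9-9=31; pred: 8+2-2=8
Step 3: prey: 31+9-9=31; pred: 8+2-2=8
Step 4: prey: 31+9-9=31; pred: 8+2-2=8
Step 5: prey: 31+9-9=31; pred: 8+2-2=8
Step 6: prey: 31+9-9=31; pred: 8+2-2=8
Step 7: prey: 31+9-9=31; pred: 8+2-2=8
Step 8: prey: 31+9-9=31; pred: 8+2-2=8

Answer: 31 8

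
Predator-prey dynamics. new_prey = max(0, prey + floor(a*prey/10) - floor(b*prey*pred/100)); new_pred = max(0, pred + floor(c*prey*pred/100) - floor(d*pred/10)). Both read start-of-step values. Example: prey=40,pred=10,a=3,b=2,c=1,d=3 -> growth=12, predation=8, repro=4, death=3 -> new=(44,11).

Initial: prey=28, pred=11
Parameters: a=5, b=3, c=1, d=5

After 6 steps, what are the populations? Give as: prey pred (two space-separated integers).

Step 1: prey: 28+14-9=33; pred: 11+3-5=9
Step 2: prey: 33+16-8=41; pred: 9+2-4=7
Step 3: prey: 41+20-8=53; pred: 7+2-3=6
Step 4: prey: 53+26-9=70; pred: 6+3-3=6
Step 5: prey: 70+35-12=93; pred: 6+4-3=7
Step 6: prey: 93+46-19=120; pred: 7+6-3=10

Answer: 120 10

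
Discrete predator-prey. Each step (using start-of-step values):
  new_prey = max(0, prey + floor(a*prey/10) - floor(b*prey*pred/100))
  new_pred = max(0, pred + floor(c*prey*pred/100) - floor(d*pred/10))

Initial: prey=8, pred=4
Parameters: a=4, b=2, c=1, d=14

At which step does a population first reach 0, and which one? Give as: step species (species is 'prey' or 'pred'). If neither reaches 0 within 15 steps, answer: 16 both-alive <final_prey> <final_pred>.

Answer: 1 pred

Derivation:
Step 1: prey: 8+3-0=11; pred: 4+0-5=0
First extinction: pred at step 1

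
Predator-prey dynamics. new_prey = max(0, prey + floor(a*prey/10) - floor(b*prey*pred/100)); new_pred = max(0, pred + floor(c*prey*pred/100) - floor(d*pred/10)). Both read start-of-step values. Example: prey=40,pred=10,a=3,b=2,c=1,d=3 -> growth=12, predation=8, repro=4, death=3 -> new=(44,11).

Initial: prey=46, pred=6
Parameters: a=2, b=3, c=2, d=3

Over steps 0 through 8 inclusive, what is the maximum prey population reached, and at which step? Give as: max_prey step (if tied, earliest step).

Step 1: prey: 46+9-8=47; pred: 6+5-1=10
Step 2: prey: 47+9-14=42; pred: 10+9-3=16
Step 3: prey: 42+8-20=30; pred: 16+13-4=25
Step 4: prey: 30+6-22=14; pred: 25+15-7=33
Step 5: prey: 14+2-13=3; pred: 33+9-9=33
Step 6: prey: 3+0-2=1; pred: 33+1-9=25
Step 7: prey: 1+0-0=1; pred: 25+0-7=18
Step 8: prey: 1+0-0=1; pred: 18+0-5=13
Max prey = 47 at step 1

Answer: 47 1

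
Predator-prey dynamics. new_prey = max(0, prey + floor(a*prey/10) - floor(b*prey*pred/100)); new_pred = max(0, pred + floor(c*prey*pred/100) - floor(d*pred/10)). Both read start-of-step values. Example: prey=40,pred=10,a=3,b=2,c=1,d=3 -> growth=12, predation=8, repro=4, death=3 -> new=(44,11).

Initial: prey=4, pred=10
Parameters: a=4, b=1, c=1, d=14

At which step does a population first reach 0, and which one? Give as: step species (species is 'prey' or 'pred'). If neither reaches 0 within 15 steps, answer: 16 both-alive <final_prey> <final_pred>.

Answer: 1 pred

Derivation:
Step 1: prey: 4+1-0=5; pred: 10+0-14=0
First extinction: pred at step 1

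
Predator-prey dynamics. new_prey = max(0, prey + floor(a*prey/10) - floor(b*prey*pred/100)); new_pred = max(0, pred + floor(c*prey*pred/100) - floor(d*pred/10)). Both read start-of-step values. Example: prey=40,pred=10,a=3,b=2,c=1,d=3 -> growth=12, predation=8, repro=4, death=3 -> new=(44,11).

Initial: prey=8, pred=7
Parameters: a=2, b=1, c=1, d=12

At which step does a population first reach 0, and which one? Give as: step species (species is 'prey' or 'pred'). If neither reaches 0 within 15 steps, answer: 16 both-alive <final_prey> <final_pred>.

Answer: 1 pred

Derivation:
Step 1: prey: 8+1-0=9; pred: 7+0-8=0
First extinction: pred at step 1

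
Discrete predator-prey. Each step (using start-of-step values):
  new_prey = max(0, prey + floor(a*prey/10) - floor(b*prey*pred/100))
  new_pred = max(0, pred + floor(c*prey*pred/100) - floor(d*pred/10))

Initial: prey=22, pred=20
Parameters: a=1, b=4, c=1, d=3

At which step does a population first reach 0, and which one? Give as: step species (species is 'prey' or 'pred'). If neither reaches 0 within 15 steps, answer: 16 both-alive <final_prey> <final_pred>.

Step 1: prey: 22+2-17=7; pred: 20+4-6=18
Step 2: prey: 7+0-5=2; pred: 18+1-5=14
Step 3: prey: 2+0-1=1; pred: 14+0-4=10
Step 4: prey: 1+0-0=1; pred: 10+0-3=7
Step 5: prey: 1+0-0=1; pred: 7+0-2=5
Step 6: prey: 1+0-0=1; pred: 5+0-1=4
Step 7: prey: 1+0-0=1; pred: 4+0-1=3
Step 8: prey: 1+0-0=1; pred: 3+0-0=3
Steps 9-15: state stable at prey=1, pred=3 (no change)
No extinction within 15 steps

Answer: 16 both-alive 1 3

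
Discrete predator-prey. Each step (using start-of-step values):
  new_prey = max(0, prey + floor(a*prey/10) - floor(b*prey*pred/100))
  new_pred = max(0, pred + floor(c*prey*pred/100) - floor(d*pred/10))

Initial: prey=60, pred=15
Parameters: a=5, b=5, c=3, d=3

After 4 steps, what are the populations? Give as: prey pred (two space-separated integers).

Answer: 0 39

Derivation:
Step 1: prey: 60+30-45=45; pred: 15+27-4=38
Step 2: prey: 45+22-85=0; pred: 38+51-11=78
Step 3: prey: 0+0-0=0; pred: 78+0-23=55
Step 4: prey: 0+0-0=0; pred: 55+0-16=39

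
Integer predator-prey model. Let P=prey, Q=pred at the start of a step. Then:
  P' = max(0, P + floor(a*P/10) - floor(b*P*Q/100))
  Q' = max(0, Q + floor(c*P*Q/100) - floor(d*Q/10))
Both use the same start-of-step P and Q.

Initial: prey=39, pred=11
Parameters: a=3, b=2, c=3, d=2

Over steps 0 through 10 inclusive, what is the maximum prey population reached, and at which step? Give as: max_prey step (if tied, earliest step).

Answer: 42 1

Derivation:
Step 1: prey: 39+11-8=42; pred: 11+12-2=21
Step 2: prey: 42+12-17=37; pred: 21+26-4=43
Step 3: prey: 37+11-31=17; pred: 43+47-8=82
Step 4: prey: 17+5-27=0; pred: 82+41-16=107
Step 5: prey: 0+0-0=0; pred: 107+0-21=86
Step 6: prey: 0+0-0=0; pred: 86+0-17=69
Step 7: prey: 0+0-0=0; pred: 69+0-13=56
Step 8: prey: 0+0-0=0; pred: 56+0-11=45
Step 9: prey: 0+0-0=0; pred: 45+0-9=36
Step 10: prey: 0+0-0=0; pred: 36+0-7=29
Max prey = 42 at step 1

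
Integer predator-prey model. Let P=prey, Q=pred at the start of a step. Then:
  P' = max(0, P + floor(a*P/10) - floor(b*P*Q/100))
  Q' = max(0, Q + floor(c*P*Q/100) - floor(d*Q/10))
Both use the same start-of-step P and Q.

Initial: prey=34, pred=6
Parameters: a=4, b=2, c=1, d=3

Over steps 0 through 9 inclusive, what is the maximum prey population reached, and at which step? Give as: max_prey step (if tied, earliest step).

Answer: 92 5

Derivation:
Step 1: prey: 34+13-4=43; pred: 6+2-1=7
Step 2: prey: 43+17-6=54; pred: 7+3-2=8
Step 3: prey: 54+21-8=67; pred: 8+4-2=10
Step 4: prey: 67+26-13=80; pred: 10+6-3=13
Step 5: prey: 80+32-20=92; pred: 13+10-3=20
Step 6: prey: 92+36-36=92; pred: 20+18-6=32
Step 7: prey: 92+36-58=70; pred: 32+29-9=52
Step 8: prey: 70+28-72=26; pred: 52+36-15=73
Step 9: prey: 26+10-37=0; pred: 73+18-21=70
Max prey = 92 at step 5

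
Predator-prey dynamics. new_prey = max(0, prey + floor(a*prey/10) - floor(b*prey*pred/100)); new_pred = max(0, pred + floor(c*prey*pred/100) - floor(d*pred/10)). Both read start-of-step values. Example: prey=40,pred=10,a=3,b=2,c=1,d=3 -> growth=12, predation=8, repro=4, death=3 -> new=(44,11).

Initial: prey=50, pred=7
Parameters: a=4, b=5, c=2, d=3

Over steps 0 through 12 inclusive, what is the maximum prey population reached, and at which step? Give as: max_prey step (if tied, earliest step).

Answer: 53 1

Derivation:
Step 1: prey: 50+20-17=53; pred: 7+7-2=12
Step 2: prey: 53+21-31=43; pred: 12+12-3=21
Step 3: prey: 43+17-45=15; pred: 21+18-6=33
Step 4: prey: 15+6-24=0; pred: 33+9-9=33
Step 5: prey: 0+0-0=0; pred: 33+0-9=24
Step 6: prey: 0+0-0=0; pred: 24+0-7=17
Step 7: prey: 0+0-0=0; pred: 17+0-5=12
Step 8: prey: 0+0-0=0; pred: 12+0-3=9
Step 9: prey: 0+0-0=0; pred: 9+0-2=7
Step 10: prey: 0+0-0=0; pred: 7+0-2=5
Step 11: prey: 0+0-0=0; pred: 5+0-1=4
Step 12: prey: 0+0-0=0; pred: 4+0-1=3
Max prey = 53 at step 1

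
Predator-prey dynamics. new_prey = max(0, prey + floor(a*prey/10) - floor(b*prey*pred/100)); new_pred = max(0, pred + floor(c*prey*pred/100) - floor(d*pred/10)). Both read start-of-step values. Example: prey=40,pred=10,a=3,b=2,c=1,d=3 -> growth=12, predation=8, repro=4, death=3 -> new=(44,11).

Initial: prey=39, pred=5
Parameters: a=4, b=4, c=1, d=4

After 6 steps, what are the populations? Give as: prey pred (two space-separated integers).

Answer: 104 15

Derivation:
Step 1: prey: 39+15-7=47; pred: 5+1-2=4
Step 2: prey: 47+18-7=58; pred: 4+1-1=4
Step 3: prey: 58+23-9=72; pred: 4+2-1=5
Step 4: prey: 72+28-14=86; pred: 5+3-2=6
Step 5: prey: 86+34-20=100; pred: 6+5-2=9
Step 6: prey: 100+40-36=104; pred: 9+9-3=15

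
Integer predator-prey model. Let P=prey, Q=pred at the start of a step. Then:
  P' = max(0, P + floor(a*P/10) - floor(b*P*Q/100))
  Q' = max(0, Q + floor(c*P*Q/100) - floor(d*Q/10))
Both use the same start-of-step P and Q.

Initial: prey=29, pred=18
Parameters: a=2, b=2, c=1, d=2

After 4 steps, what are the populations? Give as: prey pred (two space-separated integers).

Step 1: prey: 29+5-10=24; pred: 18+5-3=20
Step 2: prey: 24+4-9=19; pred: 20+4-4=20
Step 3: prey: 19+3-7=15; pred: 20+3-4=19
Step 4: prey: 15+3-5=13; pred: 19+2-3=18

Answer: 13 18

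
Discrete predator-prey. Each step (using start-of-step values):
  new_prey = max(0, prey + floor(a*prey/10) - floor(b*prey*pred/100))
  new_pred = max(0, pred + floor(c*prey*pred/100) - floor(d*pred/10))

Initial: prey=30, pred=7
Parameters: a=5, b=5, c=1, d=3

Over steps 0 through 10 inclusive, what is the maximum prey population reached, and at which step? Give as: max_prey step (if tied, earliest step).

Answer: 58 5

Derivation:
Step 1: prey: 30+15-10=35; pred: 7+2-2=7
Step 2: prey: 35+17-12=40; pred: 7+2-2=7
Step 3: prey: 40+20-14=46; pred: 7+2-2=7
Step 4: prey: 46+23-16=53; pred: 7+3-2=8
Step 5: prey: 53+26-21=58; pred: 8+4-2=10
Step 6: prey: 58+29-29=58; pred: 10+5-3=12
Step 7: prey: 58+29-34=53; pred: 12+6-3=15
Step 8: prey: 53+26-39=40; pred: 15+7-4=18
Step 9: prey: 40+20-36=24; pred: 18+7-5=20
Step 10: prey: 24+12-24=12; pred: 20+4-6=18
Max prey = 58 at step 5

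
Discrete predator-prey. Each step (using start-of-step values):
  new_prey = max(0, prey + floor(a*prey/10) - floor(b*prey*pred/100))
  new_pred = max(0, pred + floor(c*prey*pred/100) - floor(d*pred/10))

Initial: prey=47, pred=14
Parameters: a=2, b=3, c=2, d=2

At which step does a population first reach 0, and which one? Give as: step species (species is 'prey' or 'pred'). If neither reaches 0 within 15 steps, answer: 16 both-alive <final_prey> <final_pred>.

Answer: 4 prey

Derivation:
Step 1: prey: 47+9-19=37; pred: 14+13-2=25
Step 2: prey: 37+7-27=17; pred: 25+18-5=38
Step 3: prey: 17+3-19=1; pred: 38+12-7=43
Step 4: prey: 1+0-1=0; pred: 43+0-8=35
First extinction: prey at step 4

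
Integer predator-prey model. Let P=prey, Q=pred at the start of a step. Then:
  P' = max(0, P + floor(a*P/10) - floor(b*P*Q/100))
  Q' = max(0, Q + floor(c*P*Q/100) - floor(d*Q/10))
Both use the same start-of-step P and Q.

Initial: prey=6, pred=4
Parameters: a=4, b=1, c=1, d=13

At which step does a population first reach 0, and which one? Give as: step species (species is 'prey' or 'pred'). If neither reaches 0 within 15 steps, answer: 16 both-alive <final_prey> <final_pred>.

Answer: 1 pred

Derivation:
Step 1: prey: 6+2-0=8; pred: 4+0-5=0
First extinction: pred at step 1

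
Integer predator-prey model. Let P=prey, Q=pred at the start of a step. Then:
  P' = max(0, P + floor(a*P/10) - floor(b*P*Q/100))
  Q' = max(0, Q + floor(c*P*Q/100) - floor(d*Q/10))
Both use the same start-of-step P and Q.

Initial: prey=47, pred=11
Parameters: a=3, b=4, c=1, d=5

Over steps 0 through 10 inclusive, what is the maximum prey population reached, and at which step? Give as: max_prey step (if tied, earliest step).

Step 1: prey: 47+14-20=41; pred: 11+5-5=11
Step 2: prey: 41+12-18=35; pred: 11+4-5=10
Step 3: prey: 35+10-14=31; pred: 10+3-5=8
Step 4: prey: 31+9-9=31; pred: 8+2-4=6
Step 5: prey: 31+9-7=33; pred: 6+1-3=4
Step 6: prey: 33+9-5=37; pred: 4+1-2=3
Step 7: prey: 37+11-4=44; pred: 3+1-1=3
Step 8: prey: 44+13-5=52; pred: 3+1-1=3
Step 9: prey: 52+15-6=61; pred: 3+1-1=3
Step 10: prey: 61+18-7=72; pred: 3+1-1=3
Max prey = 72 at step 10

Answer: 72 10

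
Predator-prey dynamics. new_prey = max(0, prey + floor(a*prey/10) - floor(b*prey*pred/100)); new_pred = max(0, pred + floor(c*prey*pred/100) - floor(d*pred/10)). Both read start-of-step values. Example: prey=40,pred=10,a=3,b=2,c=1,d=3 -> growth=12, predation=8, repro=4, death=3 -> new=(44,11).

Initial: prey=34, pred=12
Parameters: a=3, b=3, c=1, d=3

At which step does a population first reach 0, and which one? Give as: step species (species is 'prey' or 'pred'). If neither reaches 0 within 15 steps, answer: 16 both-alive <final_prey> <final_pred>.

Answer: 16 both-alive 39 7

Derivation:
Step 1: prey: 34+10-12=32; pred: 12+4-3=13
Step 2: prey: 32+9-12=29; pred: 13+4-3=14
Step 3: prey: 29+8-12=25; pred: 14+4-4=14
Step 4: prey: 25+7-10=22; pred: 14+3-4=13
Step 5: prey: 22+6-8=20; pred: 13+2-3=12
Step 6: prey: 20+6-7=19; pred: 12+2-3=11
Step 7: prey: 19+5-6=18; pred: 11+2-3=10
Step 8: prey: 18+5-5=18; pred: 10+1-3=8
Step 9: prey: 18+5-4=19; pred: 8+1-2=7
Step 10: prey: 19+5-3=21; pred: 7+1-2=6
Step 11: prey: 21+6-3=24; pred: 6+1-1=6
Step 12: prey: 24+7-4=27; pred: 6+1-1=6
Step 13: prey: 27+8-4=31; pred: 6+1-1=6
Step 14: prey: 31+9-5=35; pred: 6+1-1=6
Step 15: prey: 35+10-6=39; pred: 6+2-1=7
No extinction within 15 steps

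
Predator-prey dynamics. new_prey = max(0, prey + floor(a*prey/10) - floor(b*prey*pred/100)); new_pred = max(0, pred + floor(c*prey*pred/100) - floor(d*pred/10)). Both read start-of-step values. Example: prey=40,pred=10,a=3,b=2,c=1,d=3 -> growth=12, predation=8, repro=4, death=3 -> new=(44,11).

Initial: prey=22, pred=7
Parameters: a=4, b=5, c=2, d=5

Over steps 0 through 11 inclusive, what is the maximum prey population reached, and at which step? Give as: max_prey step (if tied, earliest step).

Step 1: prey: 22+8-7=23; pred: 7+3-3=7
Step 2: prey: 23+9-8=24; pred: 7+3-3=7
Step 3: prey: 24+9-8=25; pred: 7+3-3=7
Step 4: prey: 25+10-8=27; pred: 7+3-3=7
Step 5: prey: 27+10-9=28; pred: 7+3-3=7
Step 6: prey: 28+11-9=30; pred: 7+3-3=7
Step 7: prey: 30+12-10=32; pred: 7+4-3=8
Step 8: prey: 32+12-12=32; pred: 8+5-4=9
Step 9: prey: 32+12-14=30; pred: 9+5-4=10
Step 10: prey: 30+12-15=27; pred: 10+6-5=11
Step 11: prey: 27+10-14=23; pred: 11+5-5=11
Max prey = 32 at step 7

Answer: 32 7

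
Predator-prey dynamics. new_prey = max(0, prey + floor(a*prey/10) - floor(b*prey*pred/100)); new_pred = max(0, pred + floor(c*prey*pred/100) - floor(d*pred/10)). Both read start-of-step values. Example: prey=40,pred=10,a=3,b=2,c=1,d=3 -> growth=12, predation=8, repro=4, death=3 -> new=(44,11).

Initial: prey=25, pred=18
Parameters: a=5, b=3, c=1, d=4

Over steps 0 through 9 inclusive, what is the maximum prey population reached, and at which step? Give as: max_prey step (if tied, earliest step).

Step 1: prey: 25+12-13=24; pred: 18+4-7=15
Step 2: prey: 24+12-10=26; pred: 15+3-6=12
Step 3: prey: 26+13-9=30; pred: 12+3-4=11
Step 4: prey: 30+15-9=36; pred: 11+3-4=10
Step 5: prey: 36+18-10=44; pred: 10+3-4=9
Step 6: prey: 44+22-11=55; pred: 9+3-3=9
Step 7: prey: 55+27-14=68; pred: 9+4-3=10
Step 8: prey: 68+34-20=82; pred: 10+6-4=12
Step 9: prey: 82+41-29=94; pred: 12+9-4=17
Max prey = 94 at step 9

Answer: 94 9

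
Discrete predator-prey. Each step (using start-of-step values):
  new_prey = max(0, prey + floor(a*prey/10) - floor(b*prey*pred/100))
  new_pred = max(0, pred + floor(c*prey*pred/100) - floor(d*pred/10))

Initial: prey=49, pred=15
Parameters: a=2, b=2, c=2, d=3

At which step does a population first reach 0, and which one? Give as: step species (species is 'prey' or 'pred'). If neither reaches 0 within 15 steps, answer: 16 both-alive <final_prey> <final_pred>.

Answer: 16 both-alive 1 3

Derivation:
Step 1: prey: 49+9-14=44; pred: 15+14-4=25
Step 2: prey: 44+8-22=30; pred: 25+22-7=40
Step 3: prey: 30+6-24=12; pred: 40+24-12=52
Step 4: prey: 12+2-12=2; pred: 52+12-15=49
Step 5: prey: 2+0-1=1; pred: 49+1-14=36
Step 6: prey: 1+0-0=1; pred: 36+0-10=26
Step 7: prey: 1+0-0=1; pred: 26+0-7=19
Step 8: prey: 1+0-0=1; pred: 19+0-5=14
Step 9: prey: 1+0-0=1; pred: 14+0-4=10
Step 10: prey: 1+0-0=1; pred: 10+0-3=7
Step 11: prey: 1+0-0=1; pred: 7+0-2=5
Step 12: prey: 1+0-0=1; pred: 5+0-1=4
Step 13: prey: 1+0-0=1; pred: 4+0-1=3
Step 14: prey: 1+0-0=1; pred: 3+0-0=3
Steps 15-15: state stable at prey=1, pred=3 (no change)
No extinction within 15 steps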